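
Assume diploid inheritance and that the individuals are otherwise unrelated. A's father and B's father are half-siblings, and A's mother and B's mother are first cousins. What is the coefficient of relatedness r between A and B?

0.09375

Relatedness sums over independent paths through distinct common ancestors.
A and B are related in two ways: half first cousins through their fathers (r = 1/16) and second cousins through their mothers (r = 1/32).
r = 1/16 + 1/32 = 3/32 = 0.09375.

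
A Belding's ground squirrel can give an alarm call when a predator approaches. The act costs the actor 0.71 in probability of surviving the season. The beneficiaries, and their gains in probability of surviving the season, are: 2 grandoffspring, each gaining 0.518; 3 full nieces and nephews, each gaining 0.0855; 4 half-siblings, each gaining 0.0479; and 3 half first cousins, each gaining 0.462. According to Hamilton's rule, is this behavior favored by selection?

No

Hamilton's rule: the trait is favored when the sum of r·B over every recipient exceeds the actor's cost C.
r to a grandoffspring = 1/4 (two parent–offspring links: r = (1/2)^2 = 1/4).
r to a full niece or nephew = 0.25 (full aunt/uncle↔niece/nephew: two paths of length 3 through the shared grandparent pair: r = 2·(1/2)^3 = 1/4).
r to a half-sibling = 0.25 (half-sibs share one parent — one path of length 2: r = (1/2)^2 = 1/4).
r to a half first cousin = 0.0625 (half first cousins share one grandparent — one path of length 4: r = (1/2)^4 = 1/16).
Summing one r·B term per recipient: 2·0.25·0.518 + 3·0.25·0.0855 + 4·0.25·0.0479 + 3·0.0625·0.462 = 0.45765.
0.45765 < 0.71: the indirect benefit is less than the cost.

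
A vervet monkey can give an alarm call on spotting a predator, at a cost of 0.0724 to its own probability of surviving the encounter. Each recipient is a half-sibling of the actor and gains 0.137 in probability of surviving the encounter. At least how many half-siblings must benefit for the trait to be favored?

r to a half-sibling = 0.25 (half-sibs share one parent — one path of length 2: r = (1/2)^2 = 1/4).
Hamilton's rule: n·r·B > C  ⇒  n > C/(r·B) = 0.0724/(0.25·0.137) = 2.114.
The smallest integer exceeding 2.114 is 3.

3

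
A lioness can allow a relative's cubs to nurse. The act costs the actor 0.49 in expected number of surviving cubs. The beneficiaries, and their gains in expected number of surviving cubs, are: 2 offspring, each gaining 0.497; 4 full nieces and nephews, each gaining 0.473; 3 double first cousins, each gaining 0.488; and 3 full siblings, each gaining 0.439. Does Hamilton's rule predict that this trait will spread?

Yes

Hamilton's rule: the trait is favored when the sum of r·B over every recipient exceeds the actor's cost C.
r to an offspring = 1/2 (one parent–offspring link: r = (1/2)^1 = 1/2).
r to a full niece or nephew = 0.25 (full aunt/uncle↔niece/nephew: two paths of length 3 through the shared grandparent pair: r = 2·(1/2)^3 = 1/4).
r to a double first cousin = 0.25 (double first cousins share both grandparent pairs — four paths of length 4: r = 4·(1/2)^4 = 1/4).
r to a full sibling = 0.5 (full sibs share both parents — two paths of length 2: r = 2·(1/2)^2 = 1/2).
Summing one r·B term per recipient: 2·0.5·0.497 + 4·0.25·0.473 + 3·0.25·0.488 + 3·0.5·0.439 = 1.9945.
1.9945 > 0.49: the indirect benefit exceeds the cost.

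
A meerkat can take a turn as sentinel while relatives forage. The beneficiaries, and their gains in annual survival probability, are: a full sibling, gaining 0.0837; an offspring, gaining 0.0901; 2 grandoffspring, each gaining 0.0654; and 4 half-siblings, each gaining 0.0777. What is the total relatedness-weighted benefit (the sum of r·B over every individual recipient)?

r to a full sibling = 0.5 (full sibs share both parents — two paths of length 2: r = 2·(1/2)^2 = 1/2).
r to an offspring = 1/2 (one parent–offspring link: r = (1/2)^1 = 1/2).
r to a grandoffspring = 1/4 (two parent–offspring links: r = (1/2)^2 = 1/4).
r to a half-sibling = 1/4 (half-sibs share one parent — one path of length 2: r = (1/2)^2 = 1/4).
Summing one r·B term per recipient: 1·0.5·0.0837 + 1·0.5·0.0901 + 2·0.25·0.0654 + 4·0.25·0.0777 = 0.1973.

0.1973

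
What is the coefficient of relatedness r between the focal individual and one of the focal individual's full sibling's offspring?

0.25

Each parent–offspring link contributes a factor of 1/2, and independent paths through distinct common ancestors add.
Full aunt/uncle↔niece/nephew: two paths of length 3 through the shared grandparent pair: r = 2·(1/2)^3 = 1/4.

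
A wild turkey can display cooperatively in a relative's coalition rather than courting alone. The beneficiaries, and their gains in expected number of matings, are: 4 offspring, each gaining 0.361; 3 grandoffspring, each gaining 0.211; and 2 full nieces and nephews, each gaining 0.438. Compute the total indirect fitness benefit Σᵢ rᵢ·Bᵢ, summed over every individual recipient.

1.09925

r to an offspring = 1/2 (one parent–offspring link: r = (1/2)^1 = 1/2).
r to a grandoffspring = 1/4 (two parent–offspring links: r = (1/2)^2 = 1/4).
r to a full niece or nephew = 0.25 (full aunt/uncle↔niece/nephew: two paths of length 3 through the shared grandparent pair: r = 2·(1/2)^3 = 1/4).
Summing one r·B term per recipient: 4·0.5·0.361 + 3·0.25·0.211 + 2·0.25·0.438 = 1.09925.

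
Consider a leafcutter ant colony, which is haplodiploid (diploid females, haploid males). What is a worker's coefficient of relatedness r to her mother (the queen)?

0.5

One meiotic link between diploid queen and diploid daughter: r = 1/2.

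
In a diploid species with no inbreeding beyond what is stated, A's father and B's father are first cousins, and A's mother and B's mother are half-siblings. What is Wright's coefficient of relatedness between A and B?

Relatedness sums over independent paths through distinct common ancestors.
A and B are related in two ways: second cousins through their fathers (r = 1/32) and half first cousins through their mothers (r = 1/16).
r = 1/32 + 1/16 = 3/32 = 0.09375.

0.09375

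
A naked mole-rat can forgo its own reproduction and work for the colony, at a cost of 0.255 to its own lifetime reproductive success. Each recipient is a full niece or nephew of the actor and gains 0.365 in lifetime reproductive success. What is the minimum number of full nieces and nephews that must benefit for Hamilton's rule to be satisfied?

r to a full niece or nephew = 0.25 (full aunt/uncle↔niece/nephew: two paths of length 3 through the shared grandparent pair: r = 2·(1/2)^3 = 1/4).
Hamilton's rule: n·r·B > C  ⇒  n > C/(r·B) = 0.255/(0.25·0.365) = 2.795.
The smallest integer exceeding 2.795 is 3.

3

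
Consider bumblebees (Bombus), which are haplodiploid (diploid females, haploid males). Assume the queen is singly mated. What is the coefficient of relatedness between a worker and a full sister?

0.75

Haplodiploid full sisters inherit their father's entire haploid genome identically (contributing 1/2) and on average half of their mother's contribution (1/2 · 1/2 = 1/4); r = 1/2 + 1/4 = 3/4.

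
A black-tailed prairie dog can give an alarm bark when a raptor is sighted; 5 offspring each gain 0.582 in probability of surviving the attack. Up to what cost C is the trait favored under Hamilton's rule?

1.455

r to an offspring = 1/2 (one parent–offspring link: r = (1/2)^1 = 1/2).
Hamilton's rule: n·r·B > C, so the trait is favored while C < n·r·B = 5·0.5·0.582 = 1.455.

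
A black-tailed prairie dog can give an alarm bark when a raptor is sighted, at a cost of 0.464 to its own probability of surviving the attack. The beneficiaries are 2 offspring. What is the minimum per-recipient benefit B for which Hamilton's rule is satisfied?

r to an offspring = 1/2 (one parent–offspring link: r = (1/2)^1 = 1/2).
Hamilton's rule with n recipients of equal r: n·r·B > C, so B > C/(n·r) = 0.464/(2·0.5) = 0.464.

0.464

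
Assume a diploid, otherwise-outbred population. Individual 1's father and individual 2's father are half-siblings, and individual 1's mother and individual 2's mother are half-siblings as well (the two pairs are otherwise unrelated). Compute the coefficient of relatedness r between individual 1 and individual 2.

0.125

Wright's path rule: contributions from independent ancestry routes add.
Individual 1 and individual 2 are related in two ways: half first cousins through their fathers (r = 1/16) and half first cousins through their mothers (r = 1/16).
r = 1/16 + 1/16 = 0.125.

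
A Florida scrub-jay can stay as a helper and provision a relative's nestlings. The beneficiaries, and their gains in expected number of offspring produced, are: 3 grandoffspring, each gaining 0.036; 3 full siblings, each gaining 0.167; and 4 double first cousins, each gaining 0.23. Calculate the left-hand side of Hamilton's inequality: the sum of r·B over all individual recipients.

0.5075

r to a grandoffspring = 1/4 (two parent–offspring links: r = (1/2)^2 = 1/4).
r to a full sibling = 0.5 (full sibs share both parents — two paths of length 2: r = 2·(1/2)^2 = 1/2).
r to a double first cousin = 0.25 (double first cousins share both grandparent pairs — four paths of length 4: r = 4·(1/2)^4 = 1/4).
Summing one r·B term per recipient: 3·0.25·0.036 + 3·0.5·0.167 + 4·0.25·0.23 = 0.5075.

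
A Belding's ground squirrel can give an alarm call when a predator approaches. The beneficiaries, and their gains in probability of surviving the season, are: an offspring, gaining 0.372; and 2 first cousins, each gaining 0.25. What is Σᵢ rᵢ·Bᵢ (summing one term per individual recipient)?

r to an offspring = 0.5 (one parent–offspring link: r = (1/2)^1 = 1/2).
r to a first cousin = 1/8 (first cousins share one grandparent pair — two paths of length 4: r = 2·(1/2)^4 = 1/8).
Summing one r·B term per recipient: 1·0.5·0.372 + 2·0.125·0.25 = 0.2485.

0.2485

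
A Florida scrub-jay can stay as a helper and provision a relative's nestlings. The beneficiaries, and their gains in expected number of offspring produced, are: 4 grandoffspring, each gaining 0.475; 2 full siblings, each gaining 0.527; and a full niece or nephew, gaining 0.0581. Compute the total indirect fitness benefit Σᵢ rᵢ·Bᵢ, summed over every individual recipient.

1.016525

r to a grandoffspring = 0.25 (two parent–offspring links: r = (1/2)^2 = 1/4).
r to a full sibling = 1/2 (full sibs share both parents — two paths of length 2: r = 2·(1/2)^2 = 1/2).
r to a full niece or nephew = 0.25 (full aunt/uncle↔niece/nephew: two paths of length 3 through the shared grandparent pair: r = 2·(1/2)^3 = 1/4).
Summing one r·B term per recipient: 4·0.25·0.475 + 2·0.5·0.527 + 1·0.25·0.0581 = 1.016525.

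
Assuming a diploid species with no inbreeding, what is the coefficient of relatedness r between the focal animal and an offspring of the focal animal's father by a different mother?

Each parent–offspring link contributes a factor of 1/2, and independent paths through distinct common ancestors add.
Half-sibs share one parent — one path of length 2: r = (1/2)^2 = 1/4.

0.25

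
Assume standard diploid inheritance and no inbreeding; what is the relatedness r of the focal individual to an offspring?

0.5

One parent–offspring link: r = (1/2)^1 = 1/2.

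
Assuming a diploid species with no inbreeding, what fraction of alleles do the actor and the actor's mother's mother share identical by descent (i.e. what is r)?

Each parent–offspring link contributes a factor of 1/2, and independent paths through distinct common ancestors add.
Two parent–offspring links: r = (1/2)^2 = 1/4.

0.25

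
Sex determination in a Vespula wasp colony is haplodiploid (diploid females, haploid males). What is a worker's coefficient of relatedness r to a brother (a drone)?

0.25

Her haploid brother carries none of their father's genes and a random half of their mother's genome; that half matches the maternal half of her own genome with probability 1/2: r = 1/2 · 1/2 = 1/4.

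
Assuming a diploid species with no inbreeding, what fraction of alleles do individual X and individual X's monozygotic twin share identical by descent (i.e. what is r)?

1

Each parent–offspring link contributes a factor of 1/2, and independent paths through distinct common ancestors add.
Monozygotic twins share every allele identical by descent: r = 1.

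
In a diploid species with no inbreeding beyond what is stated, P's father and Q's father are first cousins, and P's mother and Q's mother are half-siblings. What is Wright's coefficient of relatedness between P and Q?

Independent pedigree routes through distinct common ancestors add.
P and Q are related in two ways: second cousins through their fathers (r = 1/32) and half first cousins through their mothers (r = 1/16).
r = 1/32 + 1/16 = 3/32 = 0.09375.

0.09375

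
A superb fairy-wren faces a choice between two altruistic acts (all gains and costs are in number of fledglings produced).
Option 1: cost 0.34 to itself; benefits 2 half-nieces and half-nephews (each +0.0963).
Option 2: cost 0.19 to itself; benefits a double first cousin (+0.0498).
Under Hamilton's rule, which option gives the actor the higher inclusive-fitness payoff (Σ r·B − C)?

Option 2

Option 1: r to a half-niece or half-nephew = 0.125.
Option 1: Σ r·B − C = (2·0.125·0.0963) − 0.34 = -0.315925.
Option 2: r to a double first cousin = 0.25.
Option 2: Σ r·B − C = (1·0.25·0.0498) − 0.19 = -0.17755.
Option 2 has the higher net inclusive-fitness payoff.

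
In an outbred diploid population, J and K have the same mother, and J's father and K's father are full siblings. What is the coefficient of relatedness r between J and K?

With two independent routes of shared ancestry, r is the sum of the two contributions.
J and K are related in two ways: half-sibs through their shared mother (r = 1/4) and first cousins through their fathers (r = 1/8).
r = 1/4 + 1/8 = 3/8 = 0.375.

0.375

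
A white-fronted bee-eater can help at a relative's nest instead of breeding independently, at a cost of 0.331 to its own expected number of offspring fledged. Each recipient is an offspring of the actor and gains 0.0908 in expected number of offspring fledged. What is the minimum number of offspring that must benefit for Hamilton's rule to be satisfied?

r to an offspring = 0.5 (one parent–offspring link: r = (1/2)^1 = 1/2).
Hamilton's rule: n·r·B > C  ⇒  n > C/(r·B) = 0.331/(0.5·0.0908) = 7.291.
The smallest integer exceeding 7.291 is 8.

8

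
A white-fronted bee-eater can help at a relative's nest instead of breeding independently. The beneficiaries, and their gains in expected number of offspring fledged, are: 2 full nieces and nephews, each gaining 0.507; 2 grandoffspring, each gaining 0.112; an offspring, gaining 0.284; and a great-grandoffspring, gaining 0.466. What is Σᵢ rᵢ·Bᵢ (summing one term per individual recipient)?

r to a full niece or nephew = 0.25 (full aunt/uncle↔niece/nephew: two paths of length 3 through the shared grandparent pair: r = 2·(1/2)^3 = 1/4).
r to a grandoffspring = 1/4 (two parent–offspring links: r = (1/2)^2 = 1/4).
r to an offspring = 0.5 (one parent–offspring link: r = (1/2)^1 = 1/2).
r to a great-grandoffspring = 1/8 (three parent–offspring links: r = (1/2)^3 = 1/8).
Summing one r·B term per recipient: 2·0.25·0.507 + 2·0.25·0.112 + 1·0.5·0.284 + 1·0.125·0.466 = 0.50975.

0.50975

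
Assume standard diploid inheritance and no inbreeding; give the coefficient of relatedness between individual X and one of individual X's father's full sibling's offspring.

Each parent–offspring link contributes a factor of 1/2, and independent paths through distinct common ancestors add.
First cousins share one grandparent pair — two paths of length 4: r = 2·(1/2)^4 = 1/8.

0.125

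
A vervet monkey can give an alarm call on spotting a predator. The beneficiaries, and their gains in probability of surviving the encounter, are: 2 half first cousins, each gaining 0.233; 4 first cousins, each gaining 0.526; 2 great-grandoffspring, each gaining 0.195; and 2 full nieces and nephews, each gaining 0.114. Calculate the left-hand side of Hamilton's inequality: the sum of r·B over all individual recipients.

r to a half first cousin = 0.0625 (half first cousins share one grandparent — one path of length 4: r = (1/2)^4 = 1/16).
r to a first cousin = 0.125 (first cousins share one grandparent pair — two paths of length 4: r = 2·(1/2)^4 = 1/8).
r to a great-grandoffspring = 1/8 (three parent–offspring links: r = (1/2)^3 = 1/8).
r to a full niece or nephew = 0.25 (full aunt/uncle↔niece/nephew: two paths of length 3 through the shared grandparent pair: r = 2·(1/2)^3 = 1/4).
Summing one r·B term per recipient: 2·0.0625·0.233 + 4·0.125·0.526 + 2·0.125·0.195 + 2·0.25·0.114 = 0.397875.

0.397875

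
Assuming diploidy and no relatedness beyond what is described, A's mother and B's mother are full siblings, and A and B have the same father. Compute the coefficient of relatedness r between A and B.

Relatedness sums over independent paths through distinct common ancestors.
A and B are related in two ways: first cousins through their mothers (r = 1/8) and half-sibs through their shared father (r = 1/4).
r = 1/8 + 1/4 = 3/8 = 0.375.

0.375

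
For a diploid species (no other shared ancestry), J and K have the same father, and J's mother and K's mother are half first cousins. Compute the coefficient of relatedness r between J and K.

0.265625

Relatedness sums over independent paths through distinct common ancestors.
J and K are related in two ways: half-sibs through their shared father (r = 1/4) and half second cousins through their mothers (r = 1/64).
r = 1/4 + 1/64 = 17/64 = 0.265625.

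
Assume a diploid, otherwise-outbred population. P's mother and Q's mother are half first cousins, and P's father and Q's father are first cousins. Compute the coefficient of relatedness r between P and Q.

0.046875

Relatedness sums over independent paths through distinct common ancestors.
P and Q are related in two ways: half second cousins through their mothers (r = 1/64) and second cousins through their fathers (r = 1/32).
r = 1/64 + 1/32 = 0.046875.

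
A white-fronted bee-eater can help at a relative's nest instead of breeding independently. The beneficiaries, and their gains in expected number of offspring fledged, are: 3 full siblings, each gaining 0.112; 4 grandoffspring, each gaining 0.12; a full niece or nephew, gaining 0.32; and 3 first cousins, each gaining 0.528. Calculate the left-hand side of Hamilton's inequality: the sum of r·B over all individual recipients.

r to a full sibling = 1/2 (full sibs share both parents — two paths of length 2: r = 2·(1/2)^2 = 1/2).
r to a grandoffspring = 1/4 (two parent–offspring links: r = (1/2)^2 = 1/4).
r to a full niece or nephew = 0.25 (full aunt/uncle↔niece/nephew: two paths of length 3 through the shared grandparent pair: r = 2·(1/2)^3 = 1/4).
r to a first cousin = 0.125 (first cousins share one grandparent pair — two paths of length 4: r = 2·(1/2)^4 = 1/8).
Summing one r·B term per recipient: 3·0.5·0.112 + 4·0.25·0.12 + 1·0.25·0.32 + 3·0.125·0.528 = 0.566.

0.566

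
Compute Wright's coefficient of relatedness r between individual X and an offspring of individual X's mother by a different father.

Each parent–offspring link contributes a factor of 1/2, and independent paths through distinct common ancestors add.
Half-sibs share one parent — one path of length 2: r = (1/2)^2 = 1/4.

0.25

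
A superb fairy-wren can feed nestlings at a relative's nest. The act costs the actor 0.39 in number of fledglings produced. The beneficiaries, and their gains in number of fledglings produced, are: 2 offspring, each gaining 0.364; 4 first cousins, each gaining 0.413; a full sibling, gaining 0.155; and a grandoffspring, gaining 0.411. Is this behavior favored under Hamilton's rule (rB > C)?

Hamilton's rule: the trait is favored when the sum of r·B over every recipient exceeds the actor's cost C.
r to an offspring = 1/2 (one parent–offspring link: r = (1/2)^1 = 1/2).
r to a first cousin = 0.125 (first cousins share one grandparent pair — two paths of length 4: r = 2·(1/2)^4 = 1/8).
r to a full sibling = 1/2 (full sibs share both parents — two paths of length 2: r = 2·(1/2)^2 = 1/2).
r to a grandoffspring = 0.25 (two parent–offspring links: r = (1/2)^2 = 1/4).
Summing one r·B term per recipient: 2·0.5·0.364 + 4·0.125·0.413 + 1·0.5·0.155 + 1·0.25·0.411 = 0.75075.
0.75075 > 0.39: the indirect benefit exceeds the cost.

Yes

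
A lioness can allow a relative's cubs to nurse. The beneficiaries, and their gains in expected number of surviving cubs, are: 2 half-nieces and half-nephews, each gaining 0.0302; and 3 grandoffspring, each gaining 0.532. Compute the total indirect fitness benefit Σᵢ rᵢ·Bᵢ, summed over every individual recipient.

0.40655

r to a half-niece or half-nephew = 1/8 (half-aunt/uncle↔niece/nephew: one path of length 3: r = (1/2)^3 = 1/8).
r to a grandoffspring = 1/4 (two parent–offspring links: r = (1/2)^2 = 1/4).
Summing one r·B term per recipient: 2·0.125·0.0302 + 3·0.25·0.532 = 0.40655.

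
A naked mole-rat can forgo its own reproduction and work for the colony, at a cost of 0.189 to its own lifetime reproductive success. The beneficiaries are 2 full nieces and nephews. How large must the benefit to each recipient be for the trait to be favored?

r to a full niece or nephew = 0.25 (full aunt/uncle↔niece/nephew: two paths of length 3 through the shared grandparent pair: r = 2·(1/2)^3 = 1/4).
Hamilton's rule with n recipients of equal r: n·r·B > C, so B > C/(n·r) = 0.189/(2·0.25) = 0.378.

0.378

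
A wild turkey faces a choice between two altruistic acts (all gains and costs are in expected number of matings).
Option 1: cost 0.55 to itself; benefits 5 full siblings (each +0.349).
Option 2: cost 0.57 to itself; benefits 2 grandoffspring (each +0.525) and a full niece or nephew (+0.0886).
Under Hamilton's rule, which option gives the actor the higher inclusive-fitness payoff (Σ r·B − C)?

Option 1: r to a full sibling = 0.5.
Option 1: Σ r·B − C = (5·0.5·0.349) − 0.55 = 0.3225.
Option 2: r to a grandoffspring = 0.25.
Option 2: r to a full niece or nephew = 0.25.
Option 2: Σ r·B − C = (2·0.25·0.525 + 1·0.25·0.0886) − 0.57 = -0.28535.
Option 1 has the higher net inclusive-fitness payoff.

Option 1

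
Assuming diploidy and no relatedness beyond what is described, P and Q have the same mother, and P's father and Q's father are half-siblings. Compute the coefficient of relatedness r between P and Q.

Wright's path rule: contributions from independent ancestry routes add.
P and Q are related in two ways: half-sibs through their shared mother (r = 1/4) and half first cousins through their fathers (r = 1/16).
r = 1/4 + 1/16 = 0.3125.

0.3125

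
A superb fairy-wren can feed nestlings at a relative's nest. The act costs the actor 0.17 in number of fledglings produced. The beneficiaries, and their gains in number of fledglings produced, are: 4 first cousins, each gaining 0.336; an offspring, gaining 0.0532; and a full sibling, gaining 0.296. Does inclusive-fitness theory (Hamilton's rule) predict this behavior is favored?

Hamilton's rule: the trait is favored when the sum of r·B over every recipient exceeds the actor's cost C.
r to a first cousin = 1/8 (first cousins share one grandparent pair — two paths of length 4: r = 2·(1/2)^4 = 1/8).
r to an offspring = 0.5 (one parent–offspring link: r = (1/2)^1 = 1/2).
r to a full sibling = 1/2 (full sibs share both parents — two paths of length 2: r = 2·(1/2)^2 = 1/2).
Summing one r·B term per recipient: 4·0.125·0.336 + 1·0.5·0.0532 + 1·0.5·0.296 = 0.3426.
0.3426 > 0.17: the indirect benefit exceeds the cost.

Yes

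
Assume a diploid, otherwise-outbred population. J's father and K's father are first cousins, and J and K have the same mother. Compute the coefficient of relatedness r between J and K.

Independent pedigree routes through distinct common ancestors add.
J and K are related in two ways: second cousins through their fathers (r = 1/32) and half-sibs through their shared mother (r = 1/4).
r = 1/32 + 1/4 = 9/32 = 0.28125.

0.28125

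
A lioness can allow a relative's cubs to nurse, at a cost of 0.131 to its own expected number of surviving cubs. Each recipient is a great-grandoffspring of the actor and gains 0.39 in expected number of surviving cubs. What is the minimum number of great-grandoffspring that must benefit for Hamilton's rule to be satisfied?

3

r to a great-grandoffspring = 1/8 (three parent–offspring links: r = (1/2)^3 = 1/8).
Hamilton's rule: n·r·B > C  ⇒  n > C/(r·B) = 0.131/(0.125·0.39) = 2.687.
The smallest integer exceeding 2.687 is 3.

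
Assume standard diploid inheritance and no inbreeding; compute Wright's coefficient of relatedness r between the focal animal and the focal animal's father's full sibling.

0.25

Each parent–offspring link contributes a factor of 1/2, and independent paths through distinct common ancestors add.
Full aunt/uncle↔niece/nephew: two paths of length 3 through the shared grandparent pair: r = 2·(1/2)^3 = 1/4.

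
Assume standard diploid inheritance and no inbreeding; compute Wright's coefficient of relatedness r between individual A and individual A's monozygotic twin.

Each parent–offspring link contributes a factor of 1/2, and independent paths through distinct common ancestors add.
Monozygotic twins share every allele identical by descent: r = 1.

1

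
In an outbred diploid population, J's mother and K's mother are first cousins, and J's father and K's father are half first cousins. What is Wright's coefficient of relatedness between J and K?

0.046875

Relatedness sums over independent paths through distinct common ancestors.
J and K are related in two ways: second cousins through their mothers (r = 1/32) and half second cousins through their fathers (r = 1/64).
r = 1/32 + 1/64 = 0.046875.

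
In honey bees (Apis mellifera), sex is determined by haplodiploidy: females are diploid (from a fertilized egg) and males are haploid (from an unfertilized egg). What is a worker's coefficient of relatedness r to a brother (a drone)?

0.25

Her haploid brother carries none of their father's genes and a random half of their mother's genome; that half matches the maternal half of her own genome with probability 1/2: r = 1/2 · 1/2 = 1/4.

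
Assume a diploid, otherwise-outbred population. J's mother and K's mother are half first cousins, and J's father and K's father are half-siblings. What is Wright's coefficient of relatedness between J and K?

Wright's path rule: contributions from independent ancestry routes add.
J and K are related in two ways: half second cousins through their mothers (r = 1/64) and half first cousins through their fathers (r = 1/16).
r = 1/64 + 1/16 = 5/64 = 0.078125.

0.078125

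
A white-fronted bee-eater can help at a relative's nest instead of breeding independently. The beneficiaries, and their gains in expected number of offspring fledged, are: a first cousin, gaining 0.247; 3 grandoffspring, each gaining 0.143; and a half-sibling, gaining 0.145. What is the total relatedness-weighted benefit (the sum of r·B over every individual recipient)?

r to a first cousin = 1/8 (first cousins share one grandparent pair — two paths of length 4: r = 2·(1/2)^4 = 1/8).
r to a grandoffspring = 0.25 (two parent–offspring links: r = (1/2)^2 = 1/4).
r to a half-sibling = 1/4 (half-sibs share one parent — one path of length 2: r = (1/2)^2 = 1/4).
Summing one r·B term per recipient: 1·0.125·0.247 + 3·0.25·0.143 + 1·0.25·0.145 = 0.174375.

0.174375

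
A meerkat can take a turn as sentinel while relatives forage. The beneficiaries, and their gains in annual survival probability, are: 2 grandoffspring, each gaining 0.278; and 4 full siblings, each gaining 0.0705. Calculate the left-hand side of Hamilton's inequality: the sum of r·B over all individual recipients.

r to a grandoffspring = 1/4 (two parent–offspring links: r = (1/2)^2 = 1/4).
r to a full sibling = 1/2 (full sibs share both parents — two paths of length 2: r = 2·(1/2)^2 = 1/2).
Summing one r·B term per recipient: 2·0.25·0.278 + 4·0.5·0.0705 = 0.28.

0.28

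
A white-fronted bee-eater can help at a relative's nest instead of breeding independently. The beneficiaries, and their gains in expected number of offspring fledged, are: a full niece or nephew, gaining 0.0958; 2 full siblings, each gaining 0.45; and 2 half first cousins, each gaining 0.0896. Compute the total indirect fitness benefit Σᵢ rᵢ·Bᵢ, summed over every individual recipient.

r to a full niece or nephew = 1/4 (full aunt/uncle↔niece/nephew: two paths of length 3 through the shared grandparent pair: r = 2·(1/2)^3 = 1/4).
r to a full sibling = 1/2 (full sibs share both parents — two paths of length 2: r = 2·(1/2)^2 = 1/2).
r to a half first cousin = 1/16 (half first cousins share one grandparent — one path of length 4: r = (1/2)^4 = 1/16).
Summing one r·B term per recipient: 1·0.25·0.0958 + 2·0.5·0.45 + 2·0.0625·0.0896 = 0.48515.

0.48515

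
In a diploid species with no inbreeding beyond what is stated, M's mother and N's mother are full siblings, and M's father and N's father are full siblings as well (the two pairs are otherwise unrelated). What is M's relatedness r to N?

Relatedness sums over independent paths through distinct common ancestors.
M and N are related in two ways: first cousins through their mothers (r = 1/8) and first cousins through their fathers (r = 1/8) — i.e. double first cousins.
r = 1/8 + 1/8 = 1/4 = 0.25.

0.25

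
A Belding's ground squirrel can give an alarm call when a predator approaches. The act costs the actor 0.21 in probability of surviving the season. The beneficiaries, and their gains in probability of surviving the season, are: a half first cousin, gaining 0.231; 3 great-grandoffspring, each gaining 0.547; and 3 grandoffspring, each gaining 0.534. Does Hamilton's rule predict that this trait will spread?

Hamilton's rule: the trait is favored when the sum of r·B over every recipient exceeds the actor's cost C.
r to a half first cousin = 1/16 (half first cousins share one grandparent — one path of length 4: r = (1/2)^4 = 1/16).
r to a great-grandoffspring = 1/8 (three parent–offspring links: r = (1/2)^3 = 1/8).
r to a grandoffspring = 0.25 (two parent–offspring links: r = (1/2)^2 = 1/4).
Summing one r·B term per recipient: 1·0.0625·0.231 + 3·0.125·0.547 + 3·0.25·0.534 = 0.6200625.
0.6200625 > 0.21: the indirect benefit exceeds the cost.

Yes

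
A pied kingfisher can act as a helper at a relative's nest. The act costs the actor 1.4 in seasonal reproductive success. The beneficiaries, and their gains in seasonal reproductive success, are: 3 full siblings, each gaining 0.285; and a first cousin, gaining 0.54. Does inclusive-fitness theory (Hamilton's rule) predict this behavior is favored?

No

Hamilton's rule: the trait is favored when the sum of r·B over every recipient exceeds the actor's cost C.
r to a full sibling = 1/2 (full sibs share both parents — two paths of length 2: r = 2·(1/2)^2 = 1/2).
r to a first cousin = 0.125 (first cousins share one grandparent pair — two paths of length 4: r = 2·(1/2)^4 = 1/8).
Summing one r·B term per recipient: 3·0.5·0.285 + 1·0.125·0.54 = 0.495.
0.495 < 1.4: the indirect benefit is less than the cost.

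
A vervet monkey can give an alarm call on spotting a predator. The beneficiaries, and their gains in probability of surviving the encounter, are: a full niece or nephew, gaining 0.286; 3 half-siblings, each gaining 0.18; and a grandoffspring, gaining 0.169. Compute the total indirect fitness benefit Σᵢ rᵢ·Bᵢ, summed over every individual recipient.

0.24875

r to a full niece or nephew = 1/4 (full aunt/uncle↔niece/nephew: two paths of length 3 through the shared grandparent pair: r = 2·(1/2)^3 = 1/4).
r to a half-sibling = 1/4 (half-sibs share one parent — one path of length 2: r = (1/2)^2 = 1/4).
r to a grandoffspring = 1/4 (two parent–offspring links: r = (1/2)^2 = 1/4).
Summing one r·B term per recipient: 1·0.25·0.286 + 3·0.25·0.18 + 1·0.25·0.169 = 0.24875.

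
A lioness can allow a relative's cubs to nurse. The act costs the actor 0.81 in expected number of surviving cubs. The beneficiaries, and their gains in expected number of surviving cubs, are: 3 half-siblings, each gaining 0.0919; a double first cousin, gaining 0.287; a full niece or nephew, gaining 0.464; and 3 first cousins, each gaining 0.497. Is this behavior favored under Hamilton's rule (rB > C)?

Hamilton's rule: the trait is favored when the sum of r·B over every recipient exceeds the actor's cost C.
r to a half-sibling = 1/4 (half-sibs share one parent — one path of length 2: r = (1/2)^2 = 1/4).
r to a double first cousin = 0.25 (double first cousins share both grandparent pairs — four paths of length 4: r = 4·(1/2)^4 = 1/4).
r to a full niece or nephew = 0.25 (full aunt/uncle↔niece/nephew: two paths of length 3 through the shared grandparent pair: r = 2·(1/2)^3 = 1/4).
r to a first cousin = 0.125 (first cousins share one grandparent pair — two paths of length 4: r = 2·(1/2)^4 = 1/8).
Summing one r·B term per recipient: 3·0.25·0.0919 + 1·0.25·0.287 + 1·0.25·0.464 + 3·0.125·0.497 = 0.44305.
0.44305 < 0.81: the indirect benefit is less than the cost.

No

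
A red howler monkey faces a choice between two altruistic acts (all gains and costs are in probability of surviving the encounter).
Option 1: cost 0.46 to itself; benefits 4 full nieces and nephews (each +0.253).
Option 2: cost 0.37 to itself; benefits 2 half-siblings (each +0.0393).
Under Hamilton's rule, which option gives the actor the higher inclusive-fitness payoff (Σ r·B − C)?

Option 1

Option 1: r to a full niece or nephew = 0.25.
Option 1: Σ r·B − C = (4·0.25·0.253) − 0.46 = -0.207.
Option 2: r to a half-sibling = 0.25.
Option 2: Σ r·B − C = (2·0.25·0.0393) − 0.37 = -0.35035.
Option 1 has the higher net inclusive-fitness payoff.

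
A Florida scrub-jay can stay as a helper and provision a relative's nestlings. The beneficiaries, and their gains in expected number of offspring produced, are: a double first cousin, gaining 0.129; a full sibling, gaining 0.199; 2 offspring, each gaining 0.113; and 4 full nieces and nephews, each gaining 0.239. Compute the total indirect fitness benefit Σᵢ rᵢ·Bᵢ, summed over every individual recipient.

r to a double first cousin = 1/4 (double first cousins share both grandparent pairs — four paths of length 4: r = 4·(1/2)^4 = 1/4).
r to a full sibling = 1/2 (full sibs share both parents — two paths of length 2: r = 2·(1/2)^2 = 1/2).
r to an offspring = 1/2 (one parent–offspring link: r = (1/2)^1 = 1/2).
r to a full niece or nephew = 1/4 (full aunt/uncle↔niece/nephew: two paths of length 3 through the shared grandparent pair: r = 2·(1/2)^3 = 1/4).
Summing one r·B term per recipient: 1·0.25·0.129 + 1·0.5·0.199 + 2·0.5·0.113 + 4·0.25·0.239 = 0.48375.

0.48375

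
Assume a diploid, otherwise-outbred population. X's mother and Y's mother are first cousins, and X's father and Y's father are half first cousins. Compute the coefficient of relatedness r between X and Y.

Wright's path rule: contributions from independent ancestry routes add.
X and Y are related in two ways: second cousins through their mothers (r = 1/32) and half second cousins through their fathers (r = 1/64).
r = 1/32 + 1/64 = 3/64 = 0.046875.

0.046875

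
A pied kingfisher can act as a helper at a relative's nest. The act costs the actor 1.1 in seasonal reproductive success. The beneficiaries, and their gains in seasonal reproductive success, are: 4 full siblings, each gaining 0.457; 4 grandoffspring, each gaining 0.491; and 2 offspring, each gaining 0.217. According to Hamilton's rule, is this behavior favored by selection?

Hamilton's rule: the trait is favored when the sum of r·B over every recipient exceeds the actor's cost C.
r to a full sibling = 0.5 (full sibs share both parents — two paths of length 2: r = 2·(1/2)^2 = 1/2).
r to a grandoffspring = 0.25 (two parent–offspring links: r = (1/2)^2 = 1/4).
r to an offspring = 0.5 (one parent–offspring link: r = (1/2)^1 = 1/2).
Summing one r·B term per recipient: 4·0.5·0.457 + 4·0.25·0.491 + 2·0.5·0.217 = 1.622.
1.622 > 1.1: the indirect benefit exceeds the cost.

Yes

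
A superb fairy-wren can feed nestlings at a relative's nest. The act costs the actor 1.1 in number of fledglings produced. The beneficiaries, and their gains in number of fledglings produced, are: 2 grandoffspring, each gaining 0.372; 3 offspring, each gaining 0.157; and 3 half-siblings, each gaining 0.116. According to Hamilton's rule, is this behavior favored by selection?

No

Hamilton's rule: the trait is favored when the sum of r·B over every recipient exceeds the actor's cost C.
r to a grandoffspring = 1/4 (two parent–offspring links: r = (1/2)^2 = 1/4).
r to an offspring = 0.5 (one parent–offspring link: r = (1/2)^1 = 1/2).
r to a half-sibling = 1/4 (half-sibs share one parent — one path of length 2: r = (1/2)^2 = 1/4).
Summing one r·B term per recipient: 2·0.25·0.372 + 3·0.5·0.157 + 3·0.25·0.116 = 0.5085.
0.5085 < 1.1: the indirect benefit is less than the cost.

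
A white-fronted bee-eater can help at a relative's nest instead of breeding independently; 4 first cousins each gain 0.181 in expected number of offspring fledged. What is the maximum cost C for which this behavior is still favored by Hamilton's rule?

r to a first cousin = 0.125 (first cousins share one grandparent pair — two paths of length 4: r = 2·(1/2)^4 = 1/8).
Hamilton's rule: n·r·B > C, so the trait is favored while C < n·r·B = 4·0.125·0.181 = 0.0905.

0.0905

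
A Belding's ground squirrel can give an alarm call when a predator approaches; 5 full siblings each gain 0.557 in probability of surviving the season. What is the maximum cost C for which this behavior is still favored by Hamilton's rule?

r to a full sibling = 1/2 (full sibs share both parents — two paths of length 2: r = 2·(1/2)^2 = 1/2).
Hamilton's rule: n·r·B > C, so the trait is favored while C < n·r·B = 5·0.5·0.557 = 1.3925.

1.3925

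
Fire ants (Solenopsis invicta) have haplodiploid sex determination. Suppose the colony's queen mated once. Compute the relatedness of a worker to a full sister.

0.75

Haplodiploid full sisters inherit their father's entire haploid genome identically (contributing 1/2) and on average half of their mother's contribution (1/2 · 1/2 = 1/4); r = 1/2 + 1/4 = 3/4.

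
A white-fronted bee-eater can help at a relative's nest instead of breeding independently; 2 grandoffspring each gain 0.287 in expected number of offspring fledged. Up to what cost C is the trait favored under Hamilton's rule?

r to a grandoffspring = 0.25 (two parent–offspring links: r = (1/2)^2 = 1/4).
Hamilton's rule: n·r·B > C, so the trait is favored while C < n·r·B = 2·0.25·0.287 = 0.1435.

0.1435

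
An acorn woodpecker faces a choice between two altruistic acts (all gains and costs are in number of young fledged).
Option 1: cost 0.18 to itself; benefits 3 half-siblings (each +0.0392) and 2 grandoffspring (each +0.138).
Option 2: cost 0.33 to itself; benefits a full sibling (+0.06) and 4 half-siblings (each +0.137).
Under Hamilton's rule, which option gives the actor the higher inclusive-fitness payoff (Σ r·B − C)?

Option 1

Option 1: r to a half-sibling = 0.25.
Option 1: r to a grandoffspring = 0.25.
Option 1: Σ r·B − C = (3·0.25·0.0392 + 2·0.25·0.138) − 0.18 = -0.0816.
Option 2: r to a full sibling = 0.5.
Option 2: r to a half-sibling = 0.25.
Option 2: Σ r·B − C = (1·0.5·0.06 + 4·0.25·0.137) − 0.33 = -0.163.
Option 1 has the higher net inclusive-fitness payoff.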